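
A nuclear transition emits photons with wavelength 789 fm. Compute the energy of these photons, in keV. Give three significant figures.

1570 keV

Take h = 6.62607015e-34 J·s, c = 2.99792458e8 m/s, 1 eV = 1.602176634e-19 J.
In SI units: λ = 789 fm = 7.89e-13 m.
Since E = hc/λ for a photon, E = 2.518e-13 J.
Converting to keV: E = 1571 keV ≈ 1570 keV.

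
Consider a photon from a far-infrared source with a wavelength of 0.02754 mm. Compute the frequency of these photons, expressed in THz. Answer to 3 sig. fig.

In SI units: λ = 0.02754 mm = 2.754e-5 m.
Since f = c/λ for a photon, f = 1.089e13 Hz.
Converting to THz: f = 10.89 THz ≈ 10.9 THz.

10.9 THz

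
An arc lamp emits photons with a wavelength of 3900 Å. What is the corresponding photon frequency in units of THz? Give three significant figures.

769 THz

In SI units: λ = 3900 Å = 3.90e-7 m.
For a photon f = c/λ, so f = 7.687e14 Hz.
Converting to THz: f = 768.7 THz ≈ 769 THz.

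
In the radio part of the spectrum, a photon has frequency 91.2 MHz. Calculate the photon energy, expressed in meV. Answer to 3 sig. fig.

(h = 6.62607015e-34 J·s, 1 eV = 1.602176634e-19 J.)
First convert: f = 91.2 MHz = 9.12e7 Hz.
The photon relation is E = hf, giving E = 6.043e-26 J.
Converting to meV: E = 3.772e-4 meV ≈ 3.77e-4 meV.

3.77e-4 meV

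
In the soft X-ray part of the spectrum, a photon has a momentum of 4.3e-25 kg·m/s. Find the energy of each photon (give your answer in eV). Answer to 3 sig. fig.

(c = 2.99792458e8 m/s, 1 eV = 1.602176634e-19 J.)
For a photon E = pc, so E = 1.289e-16 J.
Converting to eV: E = 804.6 eV ≈ 805 eV.

805 eV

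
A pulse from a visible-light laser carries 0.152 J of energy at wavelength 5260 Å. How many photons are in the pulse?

4.02e17 photons

Per-photon energy: E = 3.777e-19 J (from wavelength = 5260 Å).
N = E_total / E_photon = 0.152 J / 3.777e-19 J = 4.02e17.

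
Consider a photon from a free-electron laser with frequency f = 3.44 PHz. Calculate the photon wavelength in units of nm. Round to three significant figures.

87.1 nm

Take c = 2.99792458e8 m/s.
Convert to SI: f = 3.44 PHz = 3.44e15 Hz.
The photon relation is λ = c/f, giving λ = 8.715e-8 m.
Converting to nm: λ = 87.15 nm ≈ 87.1 nm.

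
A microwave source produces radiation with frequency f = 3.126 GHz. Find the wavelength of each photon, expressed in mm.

(c = 2.99792458e8 m/s.)
In SI units: f = 3.126 GHz = 3.126e9 Hz.
Apply λ = c/f: λ = 0.09590 m.
Converting to mm: λ = 95.90 mm ≈ 95.9 mm.

95.9 mm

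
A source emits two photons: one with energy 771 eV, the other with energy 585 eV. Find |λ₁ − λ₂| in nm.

0.511 nm

Using λ = hc/E: λ₁ = 1.608e-9 m, λ₂ = 2.119e-9 m.
|Δλ| = |1.608e-9 − 2.119e-9| = 5.11e-10 m = 0.511 nm.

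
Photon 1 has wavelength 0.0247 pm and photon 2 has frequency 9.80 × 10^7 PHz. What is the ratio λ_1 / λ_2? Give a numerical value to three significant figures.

λ_1 = 2.470 × 10^-14 m (from wavelength = 0.0247 pm, via λ given directly).
λ_2 = 3.059 × 10^-15 m (from frequency = 9.80 × 10^7 PHz, via λ = c/f).
Ratio = 2.470 × 10^-14 / 3.059 × 10^-15 = 8.07.

8.07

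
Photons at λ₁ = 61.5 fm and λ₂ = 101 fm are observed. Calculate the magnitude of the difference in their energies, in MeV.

7.88 MeV

Using E = hc/λ: E₁ = 3.230 × 10^-12 J, E₂ = 1.967 × 10^-12 J.
|ΔE| = |3.230 × 10^-12 − 1.967 × 10^-12| = 1.26 × 10^-12 J = 7.88 MeV.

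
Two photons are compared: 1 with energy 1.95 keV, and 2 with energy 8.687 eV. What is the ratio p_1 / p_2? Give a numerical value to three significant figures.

224

p_1 = 1.042 × 10^-24 kg·m/s (from energy = 1.95 keV, via p = E/c).
p_2 = 4.643 × 10^-27 kg·m/s (from energy = 8.687 eV, via p = E/c).
Ratio = 1.042 × 10^-24 / 4.643 × 10^-27 = 224.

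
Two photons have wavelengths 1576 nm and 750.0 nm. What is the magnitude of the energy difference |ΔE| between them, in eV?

0.866 eV

Using E = hc/λ: E₁ = 1.2604·10^-19 J, E₂ = 2.6486·10^-19 J.
|ΔE| = |1.2604·10^-19 − 2.6486·10^-19| = 1.39·10^-19 J = 0.866 eV.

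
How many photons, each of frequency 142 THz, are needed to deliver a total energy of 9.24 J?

Per-photon energy: E = 9.409 × 10^-20 J (from frequency = 142 THz).
N = E_total / E_photon = 9.24 J / 9.409 × 10^-20 J = 9.82 × 10^19.

9.82 × 10^19 photons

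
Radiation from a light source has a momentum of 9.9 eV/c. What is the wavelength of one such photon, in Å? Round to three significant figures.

1250 Å

First convert: p = 9.9 eV/c = 5.2908·10^-27 kg·m/s.
The photon relation is λ = h/p, giving λ = 1.252·10^-7 m.
Converting to Å: λ = 1252 Å ≈ 1250 Å.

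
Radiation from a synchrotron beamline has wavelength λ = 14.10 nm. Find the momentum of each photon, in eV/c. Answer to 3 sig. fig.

87.9 eV/c

Use h = 6.62607015·10^-34 J·s, c = 2.99792458·10^8 m/s, 1 eV = 1.602176634·10^-19 J.
In SI units: λ = 14.10 nm = 1.410·10^-8 m.
For a photon p = h/λ, so p = 4.699·10^-26 kg·m/s.
Converting to eV/c: p = 87.93 eV/c ≈ 87.9 eV/c.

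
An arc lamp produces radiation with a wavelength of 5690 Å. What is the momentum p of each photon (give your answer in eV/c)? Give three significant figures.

2.18 eV/c

Use h = 6.62607015e-34 J·s, c = 2.99792458e8 m/s, 1 eV = 1.602176634e-19 J.
In SI units: λ = 5690 Å = 5.69e-7 m.
Apply p = h/λ: p = 1.165e-27 kg·m/s.
Converting to eV/c: p = 2.179 eV/c ≈ 2.18 eV/c.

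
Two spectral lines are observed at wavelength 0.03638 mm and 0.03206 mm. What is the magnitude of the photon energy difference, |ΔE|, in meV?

Using E = hc/λ: E₁ = 5.4603·10^-21 J, E₂ = 6.1960·10^-21 J.
|ΔE| = |5.4603·10^-21 − 6.1960·10^-21| = 7.36·10^-22 J = 4.59 meV.

4.59 meV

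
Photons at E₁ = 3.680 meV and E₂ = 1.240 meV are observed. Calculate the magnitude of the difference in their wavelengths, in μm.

663 μm

Using λ = hc/E: λ₁ = 3.3691·10^-4 m, λ₂ = 9.9987·10^-4 m.
|Δλ| = |3.3691·10^-4 − 9.9987·10^-4| = 6.63·10^-4 m = 663 μm.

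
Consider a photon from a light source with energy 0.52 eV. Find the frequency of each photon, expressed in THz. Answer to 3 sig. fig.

126 THz

Convert to SI: E = 0.52 eV = 8.3313e-20 J.
For a photon f = E/h, so f = 1.257e14 Hz.
Converting to THz: f = 125.7 THz ≈ 126 THz.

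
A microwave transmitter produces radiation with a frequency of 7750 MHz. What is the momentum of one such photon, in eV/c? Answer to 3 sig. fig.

Convert to SI: f = 7750 MHz = 7.75e9 Hz.
The photon relation is p = hf/c, giving p = 1.713e-32 kg·m/s.
Converting to eV/c: p = 3.205e-5 eV/c ≈ 3.21e-5 eV/c.

3.21e-5 eV/c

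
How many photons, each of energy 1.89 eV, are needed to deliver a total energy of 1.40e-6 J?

4.62e12 photons

Per-photon energy: E = 3.028e-19 J (from energy = 1.89 eV).
N = E_total / E_photon = 1.40e-6 J / 3.028e-19 J = 4.62e12.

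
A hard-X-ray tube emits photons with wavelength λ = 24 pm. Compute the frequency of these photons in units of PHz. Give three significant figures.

Use c = 2.99792458·10^8 m/s.
In SI units: λ = 24 pm = 2.4·10^-11 m.
The photon relation is f = c/λ, giving f = 1.249·10^19 Hz.
Converting to PHz: f = 12490 PHz ≈ 1.25·10^4 PHz.

1.25·10^4 PHz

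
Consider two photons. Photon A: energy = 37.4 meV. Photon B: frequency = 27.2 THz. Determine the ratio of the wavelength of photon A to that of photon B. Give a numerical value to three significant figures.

λ_A = 3.315e-5 m (from energy = 37.4 meV, via λ = hc/E).
λ_B = 1.102e-5 m (from frequency = 27.2 THz, via λ = c/f).
Ratio = 3.315e-5 / 1.102e-5 = 3.01.

3.01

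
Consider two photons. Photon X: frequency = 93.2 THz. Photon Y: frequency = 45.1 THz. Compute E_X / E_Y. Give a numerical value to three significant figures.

E_X = 6.175e-20 J (from frequency = 93.2 THz, via E = hf).
E_Y = 2.988e-20 J (from frequency = 45.1 THz, via E = hf).
Ratio = 6.175e-20 / 2.988e-20 = 2.07.

2.07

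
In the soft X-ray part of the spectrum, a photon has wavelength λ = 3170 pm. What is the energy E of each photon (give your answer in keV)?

(h = 6.62607015 × 10^-34 J·s, c = 2.99792458 × 10^8 m/s, 1 eV = 1.602176634 × 10^-19 J.)
Convert to SI: λ = 3170 pm = 3.17 × 10^-9 m.
The photon relation is E = hc/λ, giving E = 6.266 × 10^-17 J.
Converting to keV: E = 0.3911 keV ≈ 0.391 keV.

0.391 keV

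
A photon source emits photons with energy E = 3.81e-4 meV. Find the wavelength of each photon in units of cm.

Use h = 6.62607015e-34 J·s, c = 2.99792458e8 m/s, 1 eV = 1.602176634e-19 J.
Convert to SI: E = 3.81e-4 meV = 6.1043e-26 J.
The photon relation is λ = hc/E, giving λ = 3.254 m.
Converting to cm: λ = 325.4 cm ≈ 325 cm.

325 cm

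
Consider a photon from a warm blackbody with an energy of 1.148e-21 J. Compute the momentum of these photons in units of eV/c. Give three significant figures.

7.17e-3 eV/c

Use c = 2.99792458e8 m/s, 1 eV = 1.602176634e-19 J.
The photon relation is p = E/c, giving p = 3.829e-30 kg·m/s.
Converting to eV/c: p = 0.007165 eV/c ≈ 7.17e-3 eV/c.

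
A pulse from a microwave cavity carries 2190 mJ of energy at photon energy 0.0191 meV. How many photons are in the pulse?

Per-photon energy: E = 3.060·10^-24 J (from energy = 0.0191 meV).
N = E_total / E_photon = 2.19 J / 3.060·10^-24 J = 7.16·10^23.

7.16·10^23 photons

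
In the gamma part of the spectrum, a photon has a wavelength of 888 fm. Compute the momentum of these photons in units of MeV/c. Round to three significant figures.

1.40 MeV/c

First convert: λ = 888 fm = 8.88 × 10^-13 m.
Since p = h/λ for a photon, p = 7.462 × 10^-22 kg·m/s.
Converting to MeV/c: p = 1.396 MeV/c ≈ 1.40 MeV/c.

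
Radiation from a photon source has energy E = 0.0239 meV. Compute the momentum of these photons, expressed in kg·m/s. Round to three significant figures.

1.28e-32 kg·m/s

First convert: E = 0.0239 meV = 3.8292e-24 J.
The photon relation is p = E/c, giving p = 1.277e-32 kg·m/s.
So p ≈ 1.28e-32 kg·m/s.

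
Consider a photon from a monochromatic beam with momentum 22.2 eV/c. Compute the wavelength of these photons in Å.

558 Å

Convert to SI: p = 22.2 eV/c = 1.1864e-26 kg·m/s.
Since λ = h/p for a photon, λ = 5.585e-8 m.
Converting to Å: λ = 558.5 Å ≈ 558 Å.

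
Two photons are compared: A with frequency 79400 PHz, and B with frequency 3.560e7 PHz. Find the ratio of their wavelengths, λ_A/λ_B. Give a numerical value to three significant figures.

λ_A = 3.776e-12 m (from frequency = 79400 PHz, via λ = c/f).
λ_B = 8.421e-15 m (from frequency = 3.560e7 PHz, via λ = c/f).
Ratio = 3.776e-12 / 8.421e-15 = 448.

448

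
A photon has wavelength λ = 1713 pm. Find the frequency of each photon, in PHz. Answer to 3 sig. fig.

In SI units: λ = 1713 pm = 1.713 × 10^-9 m.
Since f = c/λ for a photon, f = 1.750 × 10^17 Hz.
Converting to PHz: f = 175.0 PHz ≈ 175 PHz.

175 PHz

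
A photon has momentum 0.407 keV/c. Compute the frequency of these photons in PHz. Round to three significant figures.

98.4 PHz

In SI units: p = 0.407 keV/c = 2.1751 × 10^-25 kg·m/s.
For a photon f = pc/h, so f = 9.841 × 10^16 Hz.
Converting to PHz: f = 98.41 PHz ≈ 98.4 PHz.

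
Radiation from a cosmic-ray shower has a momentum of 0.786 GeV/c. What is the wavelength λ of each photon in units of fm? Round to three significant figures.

1.58 fm

In SI units: p = 0.786 GeV/c = 4.2006·10^-19 kg·m/s.
Since λ = h/p for a photon, λ = 1.577·10^-15 m.
Converting to fm: λ = 1.577 fm ≈ 1.58 fm.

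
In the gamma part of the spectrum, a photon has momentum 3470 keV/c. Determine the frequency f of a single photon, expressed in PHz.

8.39e5 PHz

Convert to SI: p = 3470 keV/c = 1.8545e-21 kg·m/s.
Since f = pc/h for a photon, f = 8.390e20 Hz.
Converting to PHz: f = 839000 PHz ≈ 8.39e5 PHz.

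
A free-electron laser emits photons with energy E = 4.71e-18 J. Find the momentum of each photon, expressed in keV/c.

For a photon p = E/c, so p = 1.571e-26 kg·m/s.
Converting to keV/c: p = 0.02940 keV/c ≈ 0.0294 keV/c.

0.0294 keV/c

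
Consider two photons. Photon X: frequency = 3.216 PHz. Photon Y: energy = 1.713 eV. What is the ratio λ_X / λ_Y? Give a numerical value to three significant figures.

0.129

λ_X = 9.322·10^-8 m (from frequency = 3.216 PHz, via λ = c/f).
λ_Y = 7.238·10^-7 m (from energy = 1.713 eV, via λ = hc/E).
Ratio = 9.322·10^-8 / 7.238·10^-7 = 0.129.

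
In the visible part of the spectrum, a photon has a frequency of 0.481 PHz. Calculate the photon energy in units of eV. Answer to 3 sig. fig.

1.99 eV

Convert to SI: f = 0.481 PHz = 4.81 × 10^14 Hz.
Since E = hf for a photon, E = 3.187 × 10^-19 J.
Converting to eV: E = 1.989 eV ≈ 1.99 eV.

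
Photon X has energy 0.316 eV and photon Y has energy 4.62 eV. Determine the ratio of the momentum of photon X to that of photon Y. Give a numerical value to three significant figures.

0.0684

p_X = 1.689e-28 kg·m/s (from energy = 0.316 eV, via p = E/c).
p_Y = 2.469e-27 kg·m/s (from energy = 4.62 eV, via p = E/c).
Ratio = 1.689e-28 / 2.469e-27 = 0.0684.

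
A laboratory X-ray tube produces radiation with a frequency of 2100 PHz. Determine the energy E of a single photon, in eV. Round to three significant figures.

8680 eV

Convert to SI: f = 2100 PHz = 2.1e18 Hz.
The photon relation is E = hf, giving E = 1.391e-15 J.
Converting to eV: E = 8685 eV ≈ 8680 eV.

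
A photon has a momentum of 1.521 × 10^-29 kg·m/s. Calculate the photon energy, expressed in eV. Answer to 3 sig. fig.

0.0285 eV

(c = 2.99792458 × 10^8 m/s, 1 eV = 1.602176634 × 10^-19 J.)
Since E = pc for a photon, E = 4.560 × 10^-21 J.
Converting to eV: E = 0.02846 eV ≈ 0.0285 eV.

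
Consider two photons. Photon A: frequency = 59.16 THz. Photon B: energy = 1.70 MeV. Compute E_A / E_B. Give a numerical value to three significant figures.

1.44e-7

E_A = 3.920e-20 J (from frequency = 59.16 THz, via E = hf).
E_B = 2.724e-13 J (from energy = 1.70 MeV, via E given directly).
Ratio = 3.920e-20 / 2.724e-13 = 1.44e-7.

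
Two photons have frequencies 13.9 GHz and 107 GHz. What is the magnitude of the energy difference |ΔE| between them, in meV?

0.385 meV

Using E = hf: E₁ = 9.210 × 10^-24 J, E₂ = 7.090 × 10^-23 J.
|ΔE| = |9.210 × 10^-24 − 7.090 × 10^-23| = 6.17 × 10^-23 J = 0.385 meV.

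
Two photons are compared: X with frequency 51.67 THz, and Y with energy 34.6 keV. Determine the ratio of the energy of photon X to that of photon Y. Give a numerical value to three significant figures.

E_X = 3.424e-20 J (from frequency = 51.67 THz, via E = hf).
E_Y = 5.544e-15 J (from energy = 34.6 keV, via E given directly).
Ratio = 3.424e-20 / 5.544e-15 = 6.18e-6.

6.18e-6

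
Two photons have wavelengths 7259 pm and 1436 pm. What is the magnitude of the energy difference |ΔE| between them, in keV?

Using E = hc/λ: E₁ = 2.7365 × 10^-17 J, E₂ = 1.3833 × 10^-16 J.
|ΔE| = |2.7365 × 10^-17 − 1.3833 × 10^-16| = 1.11 × 10^-16 J = 0.693 keV.

0.693 keV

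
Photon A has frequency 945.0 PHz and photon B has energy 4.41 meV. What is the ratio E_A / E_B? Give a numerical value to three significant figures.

8.86·10^5

E_A = 6.262·10^-16 J (from frequency = 945.0 PHz, via E = hf).
E_B = 7.066·10^-22 J (from energy = 4.41 meV, via E given directly).
Ratio = 6.262·10^-16 / 7.066·10^-22 = 8.86·10^5.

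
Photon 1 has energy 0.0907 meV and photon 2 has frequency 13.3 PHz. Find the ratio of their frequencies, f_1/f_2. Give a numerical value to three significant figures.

f_1 = 2.193e10 Hz (from energy = 0.0907 meV, via f = E/h).
f_2 = 1.330e16 Hz (from frequency = 13.3 PHz, via f given directly).
Ratio = 2.193e10 / 1.330e16 = 1.65e-6.

1.65e-6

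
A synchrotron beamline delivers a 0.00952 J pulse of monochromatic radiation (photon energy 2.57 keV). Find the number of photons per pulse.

Per-photon energy: E = 4.118 × 10^-16 J (from energy = 2.57 keV).
N = E_total / E_photon = 0.00952 J / 4.118 × 10^-16 J = 2.31 × 10^13.

2.31 × 10^13 photons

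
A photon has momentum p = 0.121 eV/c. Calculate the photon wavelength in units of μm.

In SI units: p = 0.121 eV/c = 6.4666e-29 kg·m/s.
The photon relation is λ = h/p, giving λ = 1.025e-5 m.
Converting to μm: λ = 10.25 μm ≈ 10.2 μm.

10.2 μm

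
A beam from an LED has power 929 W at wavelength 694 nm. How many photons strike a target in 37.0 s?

Total energy: E_total = P·t = 929 × 37.0 = 34370 J.
Per-photon energy: E = 2.862e-19 J.
N = E_total / E_photon = 1.20e23.

1.20e23 photons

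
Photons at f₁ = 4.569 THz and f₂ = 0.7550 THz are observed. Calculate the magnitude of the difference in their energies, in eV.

Using E = hf: E₁ = 3.0275e-21 J, E₂ = 5.0027e-22 J.
|ΔE| = |3.0275e-21 − 5.0027e-22| = 2.53e-21 J = 0.0158 eV.

0.0158 eV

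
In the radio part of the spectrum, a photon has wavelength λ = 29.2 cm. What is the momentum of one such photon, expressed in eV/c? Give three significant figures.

In SI units: λ = 29.2 cm = 0.292 m.
Apply p = h/λ: p = 2.269 × 10^-33 kg·m/s.
Converting to eV/c: p = 4.246 × 10^-6 eV/c ≈ 4.25 × 10^-6 eV/c.

4.25 × 10^-6 eV/c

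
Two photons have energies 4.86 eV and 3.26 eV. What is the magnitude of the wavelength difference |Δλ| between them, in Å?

Using λ = hc/E: λ₁ = 2.551·10^-7 m, λ₂ = 3.803·10^-7 m.
|Δλ| = |2.551·10^-7 − 3.803·10^-7| = 1.25·10^-7 m = 1250 Å.

1250 Å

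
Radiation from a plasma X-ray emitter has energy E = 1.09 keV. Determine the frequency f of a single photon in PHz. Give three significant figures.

264 PHz

Take h = 6.62607015e-34 J·s, 1 eV = 1.602176634e-19 J.
First convert: E = 1.09 keV = 1.7464e-16 J.
Since f = E/h for a photon, f = 2.636e17 Hz.
Converting to PHz: f = 263.6 PHz ≈ 264 PHz.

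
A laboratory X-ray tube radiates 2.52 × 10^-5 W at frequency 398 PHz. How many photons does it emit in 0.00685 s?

6.55 × 10^8 photons

Total energy: E_total = P·t = 2.52 × 10^-5 × 0.00685 = 1.726 × 10^-7 J.
Per-photon energy: E = 2.637 × 10^-16 J.
N = E_total / E_photon = 6.55 × 10^8.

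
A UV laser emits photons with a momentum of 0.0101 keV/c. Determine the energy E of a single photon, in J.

1.62·10^-18 J

Convert to SI: p = 0.0101 keV/c = 5.3977·10^-27 kg·m/s.
Apply E = pc: E = 1.618·10^-18 J.
So E ≈ 1.62·10^-18 J.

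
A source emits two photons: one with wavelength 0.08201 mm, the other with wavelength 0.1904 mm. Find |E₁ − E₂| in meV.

Using E = hc/λ: E₁ = 2.4222·10^-21 J, E₂ = 1.0433·10^-21 J.
|ΔE| = |2.4222·10^-21 − 1.0433·10^-21| = 1.38·10^-21 J = 8.61 meV.

8.61 meV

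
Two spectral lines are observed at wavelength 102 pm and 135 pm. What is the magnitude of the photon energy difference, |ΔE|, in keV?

2.97 keV

Using E = hc/λ: E₁ = 1.947 × 10^-15 J, E₂ = 1.471 × 10^-15 J.
|ΔE| = |1.947 × 10^-15 − 1.471 × 10^-15| = 4.76 × 10^-16 J = 2.97 keV.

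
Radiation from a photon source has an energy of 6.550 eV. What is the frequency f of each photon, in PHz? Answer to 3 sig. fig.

1.58 PHz

Use h = 6.62607015e-34 J·s, 1 eV = 1.602176634e-19 J.
In SI units: E = 6.550 eV = 1.0494e-18 J.
Apply f = E/h: f = 1.584e15 Hz.
Converting to PHz: f = 1.584 PHz ≈ 1.58 PHz.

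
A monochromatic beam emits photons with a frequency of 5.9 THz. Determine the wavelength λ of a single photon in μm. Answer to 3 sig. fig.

50.8 μm

Convert to SI: f = 5.9 THz = 5.9e12 Hz.
Apply λ = c/f: λ = 5.081e-5 m.
Converting to μm: λ = 50.81 μm ≈ 50.8 μm.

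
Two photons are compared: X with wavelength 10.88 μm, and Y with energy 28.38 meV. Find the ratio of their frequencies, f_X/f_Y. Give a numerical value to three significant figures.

f_X = 2.755e13 Hz (from wavelength = 10.88 μm, via f = c/λ).
f_Y = 6.862e12 Hz (from energy = 28.38 meV, via f = E/h).
Ratio = 2.755e13 / 6.862e12 = 4.02.

4.02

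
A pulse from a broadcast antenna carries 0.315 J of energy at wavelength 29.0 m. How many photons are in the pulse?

4.60e25 photons

Per-photon energy: E = 6.850e-27 J (from wavelength = 29.0 m).
N = E_total / E_photon = 0.315 J / 6.850e-27 J = 4.60e25.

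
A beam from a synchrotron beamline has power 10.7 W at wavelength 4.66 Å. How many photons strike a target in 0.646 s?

Total energy: E_total = P·t = 10.7 × 0.646 = 6.912 J.
Per-photon energy: E = 4.263 × 10^-16 J.
N = E_total / E_photon = 1.62 × 10^16.

1.62 × 10^16 photons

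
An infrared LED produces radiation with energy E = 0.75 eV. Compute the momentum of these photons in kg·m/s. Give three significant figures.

4.01e-28 kg·m/s

(c = 2.99792458e8 m/s, 1 eV = 1.602176634e-19 J.)
Convert to SI: E = 0.75 eV = 1.2016e-19 J.
For a photon p = E/c, so p = 4.008e-28 kg·m/s.
So p ≈ 4.01e-28 kg·m/s.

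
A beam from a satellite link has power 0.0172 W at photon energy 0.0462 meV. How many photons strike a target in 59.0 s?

1.37·10^23 photons

Total energy: E_total = P·t = 0.0172 × 59.0 = 1.015 J.
Per-photon energy: E = 7.402·10^-24 J.
N = E_total / E_photon = 1.37·10^23.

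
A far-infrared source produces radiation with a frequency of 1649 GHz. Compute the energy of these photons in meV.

6.82 meV

First convert: f = 1649 GHz = 1.649·10^12 Hz.
Since E = hf for a photon, E = 1.093·10^-21 J.
Converting to meV: E = 6.820 meV ≈ 6.82 meV.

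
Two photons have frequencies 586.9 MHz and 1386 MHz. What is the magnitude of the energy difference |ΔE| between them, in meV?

3.30·10^-3 meV

Using E = hf: E₁ = 3.8888·10^-25 J, E₂ = 9.1837·10^-25 J.
|ΔE| = |3.8888·10^-25 − 9.1837·10^-25| = 5.29·10^-25 J = 3.30·10^-3 meV.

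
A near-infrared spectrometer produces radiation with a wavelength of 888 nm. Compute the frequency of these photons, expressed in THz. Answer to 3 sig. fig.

First convert: λ = 888 nm = 8.88 × 10^-7 m.
For a photon f = c/λ, so f = 3.376 × 10^14 Hz.
Converting to THz: f = 337.6 THz ≈ 338 THz.

338 THz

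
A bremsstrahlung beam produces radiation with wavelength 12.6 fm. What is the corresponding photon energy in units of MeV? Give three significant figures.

Use h = 6.62607015e-34 J·s, c = 2.99792458e8 m/s, 1 eV = 1.602176634e-19 J.
In SI units: λ = 12.6 fm = 1.26e-14 m.
For a photon E = hc/λ, so E = 1.577e-11 J.
Converting to MeV: E = 98.40 MeV ≈ 98.4 MeV.

98.4 MeV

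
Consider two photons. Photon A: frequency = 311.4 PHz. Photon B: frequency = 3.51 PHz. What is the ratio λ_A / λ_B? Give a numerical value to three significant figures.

0.0113

λ_A = 9.627·10^-10 m (from frequency = 311.4 PHz, via λ = c/f).
λ_B = 8.541·10^-8 m (from frequency = 3.51 PHz, via λ = c/f).
Ratio = 9.627·10^-10 / 8.541·10^-8 = 0.0113.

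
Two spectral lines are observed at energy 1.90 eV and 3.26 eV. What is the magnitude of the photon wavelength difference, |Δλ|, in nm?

272 nm

Using λ = hc/E: λ₁ = 6.525e-7 m, λ₂ = 3.803e-7 m.
|Δλ| = |6.525e-7 − 3.803e-7| = 2.72e-7 m = 272 nm.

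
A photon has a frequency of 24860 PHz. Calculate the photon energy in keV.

103 keV

Take h = 6.62607015e-34 J·s, 1 eV = 1.602176634e-19 J.
In SI units: f = 24860 PHz = 2.486e19 Hz.
Since E = hf for a photon, E = 1.647e-14 J.
Converting to keV: E = 102.8 keV ≈ 103 keV.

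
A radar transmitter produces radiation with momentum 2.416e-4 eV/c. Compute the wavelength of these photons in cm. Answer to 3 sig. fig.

0.513 cm

Convert to SI: p = 2.416e-4 eV/c = 1.2912e-31 kg·m/s.
The photon relation is λ = h/p, giving λ = 0.005132 m.
Converting to cm: λ = 0.5132 cm ≈ 0.513 cm.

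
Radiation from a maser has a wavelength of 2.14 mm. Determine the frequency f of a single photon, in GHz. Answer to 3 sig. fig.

140 GHz

In SI units: λ = 2.14 mm = 0.00214 m.
Since f = c/λ for a photon, f = 1.401e11 Hz.
Converting to GHz: f = 140.1 GHz ≈ 140 GHz.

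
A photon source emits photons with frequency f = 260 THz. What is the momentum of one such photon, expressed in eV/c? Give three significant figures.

1.08 eV/c

(h = 6.62607015e-34 J·s, c = 2.99792458e8 m/s, 1 eV = 1.602176634e-19 J.)
First convert: f = 260 THz = 2.6e14 Hz.
Since p = hf/c for a photon, p = 5.747e-28 kg·m/s.
Converting to eV/c: p = 1.075 eV/c ≈ 1.08 eV/c.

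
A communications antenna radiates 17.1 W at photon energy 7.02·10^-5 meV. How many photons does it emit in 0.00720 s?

Total energy: E_total = P·t = 17.1 × 0.00720 = 0.1231 J.
Per-photon energy: E = 1.125·10^-26 J.
N = E_total / E_photon = 1.09·10^25.

1.09·10^25 photons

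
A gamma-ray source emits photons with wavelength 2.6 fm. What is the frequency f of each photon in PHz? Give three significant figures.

1.15 × 10^8 PHz

In SI units: λ = 2.6 fm = 2.6 × 10^-15 m.
Apply f = c/λ: f = 1.153 × 10^23 Hz.
Converting to PHz: f = 1.153 × 10^8 PHz ≈ 1.15 × 10^8 PHz.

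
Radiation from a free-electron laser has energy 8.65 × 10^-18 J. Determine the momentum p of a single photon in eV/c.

54.0 eV/c

Take c = 2.99792458 × 10^8 m/s, 1 eV = 1.602176634 × 10^-19 J.
The photon relation is p = E/c, giving p = 2.885 × 10^-26 kg·m/s.
Converting to eV/c: p = 53.99 eV/c ≈ 54.0 eV/c.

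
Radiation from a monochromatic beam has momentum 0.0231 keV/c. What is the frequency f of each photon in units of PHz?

5.59 PHz

In SI units: p = 0.0231 keV/c = 1.2345 × 10^-26 kg·m/s.
For a photon f = pc/h, so f = 5.586 × 10^15 Hz.
Converting to PHz: f = 5.586 PHz ≈ 5.59 PHz.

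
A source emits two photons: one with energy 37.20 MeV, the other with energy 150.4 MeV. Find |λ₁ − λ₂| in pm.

Using λ = hc/E: λ₁ = 3.3329 × 10^-14 m, λ₂ = 8.2436 × 10^-15 m.
|Δλ| = |3.3329 × 10^-14 − 8.2436 × 10^-15| = 2.51 × 10^-14 m = 0.0251 pm.

0.0251 pm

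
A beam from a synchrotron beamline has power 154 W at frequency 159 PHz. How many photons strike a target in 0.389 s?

5.69e17 photons

Total energy: E_total = P·t = 154 × 0.389 = 59.91 J.
Per-photon energy: E = 1.054e-16 J.
N = E_total / E_photon = 5.69e17.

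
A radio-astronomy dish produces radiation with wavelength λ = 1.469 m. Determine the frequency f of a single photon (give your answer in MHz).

(c = 2.99792458 × 10^8 m/s.)
The photon relation is f = c/λ, giving f = 2.041 × 10^8 Hz.
Converting to MHz: f = 204.1 MHz ≈ 204 MHz.

204 MHz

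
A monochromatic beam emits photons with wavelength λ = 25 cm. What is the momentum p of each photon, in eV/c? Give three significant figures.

4.96·10^-6 eV/c

Use h = 6.62607015·10^-34 J·s, c = 2.99792458·10^8 m/s, 1 eV = 1.602176634·10^-19 J.
First convert: λ = 25 cm = 0.25 m.
Apply p = h/λ: p = 2.650·10^-33 kg·m/s.
Converting to eV/c: p = 4.959·10^-6 eV/c ≈ 4.96·10^-6 eV/c.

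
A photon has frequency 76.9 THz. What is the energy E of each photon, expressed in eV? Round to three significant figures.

(h = 6.62607015 × 10^-34 J·s, 1 eV = 1.602176634 × 10^-19 J.)
First convert: f = 76.9 THz = 7.69 × 10^13 Hz.
For a photon E = hf, so E = 5.095 × 10^-20 J.
Converting to eV: E = 0.3180 eV ≈ 0.318 eV.

0.318 eV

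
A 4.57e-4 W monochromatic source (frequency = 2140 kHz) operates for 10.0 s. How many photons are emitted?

Total energy: E_total = P·t = 4.57e-4 × 10.0 = 0.004570 J.
Per-photon energy: E = 1.418e-27 J.
N = E_total / E_photon = 3.22e24.

3.22e24 photons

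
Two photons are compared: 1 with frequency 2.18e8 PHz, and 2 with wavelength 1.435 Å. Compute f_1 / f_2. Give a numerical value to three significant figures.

1.04e5

f_1 = 2.180e23 Hz (from frequency = 2.18e8 PHz, via f given directly).
f_2 = 2.089e18 Hz (from wavelength = 1.435 Å, via f = c/λ).
Ratio = 2.180e23 / 2.089e18 = 1.04e5.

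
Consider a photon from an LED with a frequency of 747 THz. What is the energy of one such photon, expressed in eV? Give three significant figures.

Use h = 6.62607015e-34 J·s, 1 eV = 1.602176634e-19 J.
In SI units: f = 747 THz = 7.47e14 Hz.
For a photon E = hf, so E = 4.950e-19 J.
Converting to eV: E = 3.089 eV ≈ 3.09 eV.

3.09 eV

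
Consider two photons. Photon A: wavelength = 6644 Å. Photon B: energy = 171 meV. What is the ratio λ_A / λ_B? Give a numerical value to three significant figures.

0.0916

λ_A = 6.644·10^-7 m (from wavelength = 6644 Å, via λ given directly).
λ_B = 7.251·10^-6 m (from energy = 171 meV, via λ = hc/E).
Ratio = 6.644·10^-7 / 7.251·10^-6 = 0.0916.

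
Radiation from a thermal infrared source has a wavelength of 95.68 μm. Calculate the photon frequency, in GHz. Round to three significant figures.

Take c = 2.99792458·10^8 m/s.
First convert: λ = 95.68 μm = 9.568·10^-5 m.
Apply f = c/λ: f = 3.133·10^12 Hz.
Converting to GHz: f = 3133 GHz ≈ 3130 GHz.

3130 GHz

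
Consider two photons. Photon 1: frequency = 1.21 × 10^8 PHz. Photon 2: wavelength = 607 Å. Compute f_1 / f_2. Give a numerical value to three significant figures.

2.45 × 10^7

f_1 = 1.210 × 10^23 Hz (from frequency = 1.21 × 10^8 PHz, via f given directly).
f_2 = 4.939 × 10^15 Hz (from wavelength = 607 Å, via f = c/λ).
Ratio = 1.210 × 10^23 / 4.939 × 10^15 = 2.45 × 10^7.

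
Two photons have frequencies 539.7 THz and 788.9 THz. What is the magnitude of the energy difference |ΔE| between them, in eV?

1.03 eV

Using E = hf: E₁ = 3.5761 × 10^-19 J, E₂ = 5.2273 × 10^-19 J.
|ΔE| = |3.5761 × 10^-19 − 5.2273 × 10^-19| = 1.65 × 10^-19 J = 1.03 eV.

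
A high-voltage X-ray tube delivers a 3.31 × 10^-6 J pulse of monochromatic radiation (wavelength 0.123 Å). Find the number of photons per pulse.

Per-photon energy: E = 1.615 × 10^-14 J (from wavelength = 0.123 Å).
N = E_total / E_photon = 3.31 × 10^-6 J / 1.615 × 10^-14 J = 2.05 × 10^8.

2.05 × 10^8 photons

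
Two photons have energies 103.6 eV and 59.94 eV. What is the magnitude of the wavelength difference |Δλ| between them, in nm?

Using λ = hc/E: λ₁ = 1.1968 × 10^-8 m, λ₂ = 2.0685 × 10^-8 m.
|Δλ| = |1.1968 × 10^-8 − 2.0685 × 10^-8| = 8.72 × 10^-9 m = 8.72 nm.

8.72 nm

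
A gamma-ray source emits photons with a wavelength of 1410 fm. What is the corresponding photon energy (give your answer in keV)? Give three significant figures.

In SI units: λ = 1410 fm = 1.41e-12 m.
Since E = hc/λ for a photon, E = 1.409e-13 J.
Converting to keV: E = 879.3 keV ≈ 879 keV.

879 keV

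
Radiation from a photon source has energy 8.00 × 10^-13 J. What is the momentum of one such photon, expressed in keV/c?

Use c = 2.99792458 × 10^8 m/s, 1 eV = 1.602176634 × 10^-19 J.
Since p = E/c for a photon, p = 2.669 × 10^-21 kg·m/s.
Converting to keV/c: p = 4993 keV/c ≈ 4990 keV/c.

4990 keV/c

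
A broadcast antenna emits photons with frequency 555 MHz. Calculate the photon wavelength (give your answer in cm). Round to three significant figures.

54.0 cm

(c = 2.99792458·10^8 m/s.)
Convert to SI: f = 555 MHz = 5.55·10^8 Hz.
Apply λ = c/f: λ = 0.5402 m.
Converting to cm: λ = 54.02 cm ≈ 54.0 cm.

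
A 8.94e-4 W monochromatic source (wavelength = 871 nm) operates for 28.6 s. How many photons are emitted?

1.12e17 photons

Total energy: E_total = P·t = 8.94e-4 × 28.6 = 0.02557 J.
Per-photon energy: E = 2.281e-19 J.
N = E_total / E_photon = 1.12e17.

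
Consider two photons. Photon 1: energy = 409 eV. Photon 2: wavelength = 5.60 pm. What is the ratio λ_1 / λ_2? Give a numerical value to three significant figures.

λ_1 = 3.031·10^-9 m (from energy = 409 eV, via λ = hc/E).
λ_2 = 5.600·10^-12 m (from wavelength = 5.60 pm, via λ given directly).
Ratio = 3.031·10^-9 / 5.600·10^-12 = 541.

541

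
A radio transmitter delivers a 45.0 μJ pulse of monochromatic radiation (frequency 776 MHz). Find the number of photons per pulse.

Per-photon energy: E = 5.142·10^-25 J (from frequency = 776 MHz).
N = E_total / E_photon = 4.50·10^-5 J / 5.142·10^-25 J = 8.75·10^19.

8.75·10^19 photons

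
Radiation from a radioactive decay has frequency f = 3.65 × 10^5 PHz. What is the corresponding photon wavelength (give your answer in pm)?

0.821 pm

Use c = 2.99792458 × 10^8 m/s.
In SI units: f = 3.65 × 10^5 PHz = 3.65 × 10^20 Hz.
For a photon λ = c/f, so λ = 8.213 × 10^-13 m.
Converting to pm: λ = 0.8213 pm ≈ 0.821 pm.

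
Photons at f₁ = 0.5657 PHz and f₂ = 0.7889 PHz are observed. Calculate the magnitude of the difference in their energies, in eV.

Using E = hf: E₁ = 3.7484e-19 J, E₂ = 5.2273e-19 J.
|ΔE| = |3.7484e-19 − 5.2273e-19| = 1.48e-19 J = 0.923 eV.

0.923 eV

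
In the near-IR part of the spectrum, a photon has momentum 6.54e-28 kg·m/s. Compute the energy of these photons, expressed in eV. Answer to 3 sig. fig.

Use c = 2.99792458e8 m/s, 1 eV = 1.602176634e-19 J.
For a photon E = pc, so E = 1.961e-19 J.
Converting to eV: E = 1.224 eV ≈ 1.22 eV.

1.22 eV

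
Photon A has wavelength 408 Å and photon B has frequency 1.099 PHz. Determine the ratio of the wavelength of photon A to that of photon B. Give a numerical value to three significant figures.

λ_A = 4.080 × 10^-8 m (from wavelength = 408 Å, via λ given directly).
λ_B = 2.728 × 10^-7 m (from frequency = 1.099 PHz, via λ = c/f).
Ratio = 4.080 × 10^-8 / 2.728 × 10^-7 = 0.150.

0.150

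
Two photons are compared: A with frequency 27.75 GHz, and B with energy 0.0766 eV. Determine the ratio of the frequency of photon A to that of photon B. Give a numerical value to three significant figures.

1.50e-3

f_A = 2.775e10 Hz (from frequency = 27.75 GHz, via f given directly).
f_B = 1.852e13 Hz (from energy = 0.0766 eV, via f = E/h).
Ratio = 2.775e10 / 1.852e13 = 1.50e-3.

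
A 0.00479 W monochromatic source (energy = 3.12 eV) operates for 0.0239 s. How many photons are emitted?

2.29 × 10^14 photons

Total energy: E_total = P·t = 0.00479 × 0.0239 = 1.145 × 10^-4 J.
Per-photon energy: E = 4.999 × 10^-19 J.
N = E_total / E_photon = 2.29 × 10^14.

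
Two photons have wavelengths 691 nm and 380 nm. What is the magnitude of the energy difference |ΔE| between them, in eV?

Using E = hc/λ: E₁ = 2.875e-19 J, E₂ = 5.227e-19 J.
|ΔE| = |2.875e-19 − 5.227e-19| = 2.35e-19 J = 1.47 eV.

1.47 eV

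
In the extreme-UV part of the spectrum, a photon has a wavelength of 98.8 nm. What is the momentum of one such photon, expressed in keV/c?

In SI units: λ = 98.8 nm = 9.88e-8 m.
The photon relation is p = h/λ, giving p = 6.707e-27 kg·m/s.
Converting to keV/c: p = 0.01255 keV/c ≈ 0.0125 keV/c.

0.0125 keV/c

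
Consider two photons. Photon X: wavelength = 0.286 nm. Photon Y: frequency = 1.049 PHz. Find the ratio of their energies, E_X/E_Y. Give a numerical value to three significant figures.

E_X = 6.946 × 10^-16 J (from wavelength = 0.286 nm, via E = hc/λ).
E_Y = 6.951 × 10^-19 J (from frequency = 1.049 PHz, via E = hf).
Ratio = 6.946 × 10^-16 / 6.951 × 10^-19 = 999.

999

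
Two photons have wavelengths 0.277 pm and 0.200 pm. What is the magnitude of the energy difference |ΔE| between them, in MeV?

Using E = hc/λ: E₁ = 7.171 × 10^-13 J, E₂ = 9.932 × 10^-13 J.
|ΔE| = |7.171 × 10^-13 − 9.932 × 10^-13| = 2.76 × 10^-13 J = 1.72 MeV.

1.72 MeV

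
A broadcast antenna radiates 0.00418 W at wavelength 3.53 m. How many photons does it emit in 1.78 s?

Total energy: E_total = P·t = 0.00418 × 1.78 = 0.007440 J.
Per-photon energy: E = 5.627 × 10^-26 J.
N = E_total / E_photon = 1.32 × 10^23.

1.32 × 10^23 photons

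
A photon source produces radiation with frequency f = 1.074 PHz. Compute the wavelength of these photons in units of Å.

2790 Å

Take c = 2.99792458e8 m/s.
Convert to SI: f = 1.074 PHz = 1.074e15 Hz.
For a photon λ = c/f, so λ = 2.791e-7 m.
Converting to Å: λ = 2791 Å ≈ 2790 Å.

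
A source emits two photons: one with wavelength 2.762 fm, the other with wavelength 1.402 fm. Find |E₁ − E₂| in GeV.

0.435 GeV

Using E = hc/λ: E₁ = 7.1921e-11 J, E₂ = 1.4169e-10 J.
|ΔE| = |7.1921e-11 − 1.4169e-10| = 6.98e-11 J = 0.435 GeV.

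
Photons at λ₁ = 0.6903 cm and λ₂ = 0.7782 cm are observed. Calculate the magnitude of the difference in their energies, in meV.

0.0203 meV

Using E = hc/λ: E₁ = 2.8777e-23 J, E₂ = 2.5526e-23 J.
|ΔE| = |2.8777e-23 − 2.5526e-23| = 3.25e-24 J = 0.0203 meV.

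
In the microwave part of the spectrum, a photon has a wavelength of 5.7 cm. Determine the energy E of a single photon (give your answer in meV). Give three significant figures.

0.0218 meV

Use h = 6.62607015e-34 J·s, c = 2.99792458e8 m/s, 1 eV = 1.602176634e-19 J.
First convert: λ = 5.7 cm = 0.057 m.
Apply E = hc/λ: E = 3.485e-24 J.
Converting to meV: E = 0.02175 meV ≈ 0.0218 meV.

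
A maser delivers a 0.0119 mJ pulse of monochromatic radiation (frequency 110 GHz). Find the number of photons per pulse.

Per-photon energy: E = 7.289 × 10^-23 J (from frequency = 110 GHz).
N = E_total / E_photon = 1.19 × 10^-5 J / 7.289 × 10^-23 J = 1.63 × 10^17.

1.63 × 10^17 photons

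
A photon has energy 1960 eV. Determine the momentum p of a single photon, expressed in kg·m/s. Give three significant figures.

1.05 × 10^-24 kg·m/s

In SI units: E = 1960 eV = 3.1403 × 10^-16 J.
Since p = E/c for a photon, p = 1.047 × 10^-24 kg·m/s.
So p ≈ 1.05 × 10^-24 kg·m/s.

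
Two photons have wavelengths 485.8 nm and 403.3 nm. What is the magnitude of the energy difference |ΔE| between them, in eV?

0.522 eV

Using E = hc/λ: E₁ = 4.0890 × 10^-19 J, E₂ = 4.9255 × 10^-19 J.
|ΔE| = |4.0890 × 10^-19 − 4.9255 × 10^-19| = 8.36 × 10^-20 J = 0.522 eV.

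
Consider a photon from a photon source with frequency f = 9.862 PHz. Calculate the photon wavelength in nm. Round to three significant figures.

Use c = 2.99792458 × 10^8 m/s.
First convert: f = 9.862 PHz = 9.862 × 10^15 Hz.
For a photon λ = c/f, so λ = 3.040 × 10^-8 m.
Converting to nm: λ = 30.40 nm ≈ 30.4 nm.

30.4 nm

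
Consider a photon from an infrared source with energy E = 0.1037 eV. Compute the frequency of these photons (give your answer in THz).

25.1 THz

First convert: E = 0.1037 eV = 1.6615e-20 J.
The photon relation is f = E/h, giving f = 2.507e13 Hz.
Converting to THz: f = 25.07 THz ≈ 25.1 THz.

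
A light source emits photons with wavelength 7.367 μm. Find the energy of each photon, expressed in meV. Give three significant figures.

168 meV

Use h = 6.62607015e-34 J·s, c = 2.99792458e8 m/s, 1 eV = 1.602176634e-19 J.
In SI units: λ = 7.367 μm = 7.367e-6 m.
Since E = hc/λ for a photon, E = 2.696e-20 J.
Converting to meV: E = 168.3 meV ≈ 168 meV.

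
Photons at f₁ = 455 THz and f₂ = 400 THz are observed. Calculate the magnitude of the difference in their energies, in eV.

Using E = hf: E₁ = 3.015e-19 J, E₂ = 2.650e-19 J.
|ΔE| = |3.015e-19 − 2.650e-19| = 3.64e-20 J = 0.227 eV.

0.227 eV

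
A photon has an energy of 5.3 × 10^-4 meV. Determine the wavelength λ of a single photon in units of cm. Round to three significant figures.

234 cm

In SI units: E = 5.3 × 10^-4 meV = 8.4915 × 10^-26 J.
The photon relation is λ = hc/E, giving λ = 2.339 m.
Converting to cm: λ = 233.9 cm ≈ 234 cm.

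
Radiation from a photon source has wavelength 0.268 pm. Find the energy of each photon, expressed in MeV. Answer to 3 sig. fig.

Use h = 6.62607015e-34 J·s, c = 2.99792458e8 m/s, 1 eV = 1.602176634e-19 J.
In SI units: λ = 0.268 pm = 2.68e-13 m.
Apply E = hc/λ: E = 7.412e-13 J.
Converting to MeV: E = 4.626 MeV ≈ 4.63 MeV.

4.63 MeV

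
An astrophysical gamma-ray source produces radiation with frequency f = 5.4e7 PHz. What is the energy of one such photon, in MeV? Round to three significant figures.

Convert to SI: f = 5.4e7 PHz = 5.4e22 Hz.
Apply E = hf: E = 3.578e-11 J.
Converting to MeV: E = 223.3 MeV ≈ 223 MeV.

223 MeV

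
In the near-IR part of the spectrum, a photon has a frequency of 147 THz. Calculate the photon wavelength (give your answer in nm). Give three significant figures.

(c = 2.99792458·10^8 m/s.)
First convert: f = 147 THz = 1.47·10^14 Hz.
Since λ = c/f for a photon, λ = 2.039·10^-6 m.
Converting to nm: λ = 2039 nm ≈ 2040 nm.

2040 nm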